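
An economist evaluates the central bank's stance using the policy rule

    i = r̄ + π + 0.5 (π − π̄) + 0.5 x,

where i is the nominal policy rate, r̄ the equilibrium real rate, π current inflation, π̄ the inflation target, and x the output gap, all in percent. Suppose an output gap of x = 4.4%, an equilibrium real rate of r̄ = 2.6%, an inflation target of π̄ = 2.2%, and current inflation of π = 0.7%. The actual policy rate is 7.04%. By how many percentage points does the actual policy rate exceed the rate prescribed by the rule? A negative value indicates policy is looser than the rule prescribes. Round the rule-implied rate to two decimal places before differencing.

2.29 pp

i = 2.6 + 0.7 + 0.5 × (0.7 − 2.2) + 0.5 × 4.4
   = 2.6 + 0.7 − 0.75 + 2.2 = 4.75
Deviation = 7.04 − 4.75 = 2.29 pp.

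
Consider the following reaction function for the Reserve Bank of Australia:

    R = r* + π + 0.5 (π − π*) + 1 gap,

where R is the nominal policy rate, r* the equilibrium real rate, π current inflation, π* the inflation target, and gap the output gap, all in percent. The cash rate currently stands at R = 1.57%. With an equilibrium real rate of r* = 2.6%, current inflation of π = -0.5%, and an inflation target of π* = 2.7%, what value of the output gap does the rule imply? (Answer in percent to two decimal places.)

1.07%

1 gap = 1.57 − 2.6 − (-0.5) − 0.5 × ((-0.5) − 2.7) = 1.07
gap = 1.07 / 1 = 1.07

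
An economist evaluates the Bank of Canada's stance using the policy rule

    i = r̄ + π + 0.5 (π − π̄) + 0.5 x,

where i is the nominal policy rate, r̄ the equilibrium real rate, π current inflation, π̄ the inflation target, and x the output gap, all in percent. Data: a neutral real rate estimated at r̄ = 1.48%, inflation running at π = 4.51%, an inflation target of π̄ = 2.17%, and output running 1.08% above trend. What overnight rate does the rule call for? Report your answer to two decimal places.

7.70%

Output 1.08% above potential → x = 1.08.
i = 1.48 + 4.51 + 0.5 × (4.51 − 2.17) + 0.5 × 1.08
   = 1.48 + 4.51 + 1.17 + 0.54 = 7.70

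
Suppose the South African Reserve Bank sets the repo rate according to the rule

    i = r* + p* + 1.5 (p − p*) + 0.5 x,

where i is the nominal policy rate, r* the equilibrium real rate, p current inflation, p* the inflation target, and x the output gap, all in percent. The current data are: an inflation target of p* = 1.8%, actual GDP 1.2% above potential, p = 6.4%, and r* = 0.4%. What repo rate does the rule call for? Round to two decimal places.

Output 1.2% above potential → x = 1.2.
i = 0.4 + 1.8 + 1.5 × (6.4 − 1.8) + 0.5 × 1.2
   = 0.4 + 1.8 + 6.9 + 0.6 = 9.70

9.70%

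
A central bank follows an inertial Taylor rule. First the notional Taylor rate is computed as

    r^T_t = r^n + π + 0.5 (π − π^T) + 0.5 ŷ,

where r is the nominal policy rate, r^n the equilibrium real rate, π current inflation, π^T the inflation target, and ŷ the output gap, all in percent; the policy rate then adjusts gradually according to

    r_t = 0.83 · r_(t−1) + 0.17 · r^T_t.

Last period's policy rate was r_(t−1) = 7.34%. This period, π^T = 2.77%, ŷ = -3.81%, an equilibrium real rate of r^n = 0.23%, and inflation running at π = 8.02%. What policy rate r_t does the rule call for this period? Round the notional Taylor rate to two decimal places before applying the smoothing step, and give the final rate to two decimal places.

7.62%

r^T_t = 0.23 + 8.02 + 0.5 × (8.02 − 2.77) + 0.5 × (-3.81)
   = 0.23 + 8.02 + 2.625 − 1.905 = 8.97
r_t = 0.83 × 7.34 + 0.17 × 8.97 = 6.0922 + 1.5249 = 7.62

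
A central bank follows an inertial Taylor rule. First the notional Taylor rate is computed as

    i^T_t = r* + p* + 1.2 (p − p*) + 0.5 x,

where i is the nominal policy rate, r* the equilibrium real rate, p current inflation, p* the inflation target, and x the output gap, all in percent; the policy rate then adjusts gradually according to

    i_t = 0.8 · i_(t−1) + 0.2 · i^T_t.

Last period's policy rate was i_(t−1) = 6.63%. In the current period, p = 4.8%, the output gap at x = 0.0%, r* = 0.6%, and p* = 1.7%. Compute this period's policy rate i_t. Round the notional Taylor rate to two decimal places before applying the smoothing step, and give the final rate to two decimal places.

6.51%

i^T_t = 0.6 + 1.7 + 1.2 × (4.8 − 1.7) + 0.5 × 0.0
   = 0.6 + 1.7 + 3.72 + 0 = 6.02
i_t = 0.8 × 6.63 + 0.2 × 6.02 = 5.304 + 1.204 = 6.51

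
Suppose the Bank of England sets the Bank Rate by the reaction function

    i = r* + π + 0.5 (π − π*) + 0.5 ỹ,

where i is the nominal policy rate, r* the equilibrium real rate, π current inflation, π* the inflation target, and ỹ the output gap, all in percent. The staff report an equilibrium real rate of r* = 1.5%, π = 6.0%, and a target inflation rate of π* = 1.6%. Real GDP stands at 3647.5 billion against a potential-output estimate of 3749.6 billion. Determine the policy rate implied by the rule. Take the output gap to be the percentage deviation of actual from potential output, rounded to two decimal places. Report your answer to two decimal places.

8.34%

Output gap = 100 × (3647.5 − 3749.6) / 3749.6 = -2.72%.
i = 1.50 + 6.00 + 0.5 × (6.00 − 1.60) + 0.5 × (-2.72)
   = 1.50 + 6 + 2.2 − 1.36 = 8.34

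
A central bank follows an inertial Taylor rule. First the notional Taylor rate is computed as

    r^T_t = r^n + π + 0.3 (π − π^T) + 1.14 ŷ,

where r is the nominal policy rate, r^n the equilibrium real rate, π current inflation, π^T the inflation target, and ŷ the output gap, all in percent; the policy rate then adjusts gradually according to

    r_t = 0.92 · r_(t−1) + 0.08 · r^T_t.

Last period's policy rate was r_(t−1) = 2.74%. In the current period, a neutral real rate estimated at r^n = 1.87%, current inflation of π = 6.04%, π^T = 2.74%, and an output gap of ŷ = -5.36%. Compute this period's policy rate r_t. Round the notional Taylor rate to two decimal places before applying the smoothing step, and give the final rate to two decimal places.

r^T_t = 1.87 + 6.04 + 0.3 × (6.04 − 2.74) + 1.14 × (-5.36)
   = 1.87 + 6.04 + 0.99 − 6.1104 = 2.79
r_t = 0.92 × 2.74 + 0.08 × 2.79 = 2.5208 + 0.2232 = 2.74

2.74%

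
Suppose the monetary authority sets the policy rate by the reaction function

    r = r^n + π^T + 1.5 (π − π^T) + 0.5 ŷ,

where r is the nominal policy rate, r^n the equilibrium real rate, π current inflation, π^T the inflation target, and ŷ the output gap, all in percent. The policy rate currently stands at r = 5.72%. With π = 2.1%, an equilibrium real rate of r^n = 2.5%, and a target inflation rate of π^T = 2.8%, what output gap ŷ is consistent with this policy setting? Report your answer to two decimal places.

2.94%

0.5 ŷ = 5.72 − 2.5 − 2.8 − 1.5 × (2.1 − 2.8) = 1.47
ŷ = 1.47 / 0.5 = 2.94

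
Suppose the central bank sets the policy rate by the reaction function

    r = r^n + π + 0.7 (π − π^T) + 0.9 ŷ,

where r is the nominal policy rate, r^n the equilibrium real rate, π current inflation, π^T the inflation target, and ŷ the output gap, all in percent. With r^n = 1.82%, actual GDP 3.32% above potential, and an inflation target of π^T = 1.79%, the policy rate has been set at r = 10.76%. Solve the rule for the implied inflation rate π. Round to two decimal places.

Output 3.32% above potential → ŷ = 3.32.
Collecting π: r = r^n + (1 + 0.7) π − 0.7 π^T + 0.9 ŷ
1.7 π = 10.76 − 1.82 + 0.7 × 1.79 − 0.9 × 3.32 = 7.205
π = 7.205 / 1.7 = 4.24

4.24%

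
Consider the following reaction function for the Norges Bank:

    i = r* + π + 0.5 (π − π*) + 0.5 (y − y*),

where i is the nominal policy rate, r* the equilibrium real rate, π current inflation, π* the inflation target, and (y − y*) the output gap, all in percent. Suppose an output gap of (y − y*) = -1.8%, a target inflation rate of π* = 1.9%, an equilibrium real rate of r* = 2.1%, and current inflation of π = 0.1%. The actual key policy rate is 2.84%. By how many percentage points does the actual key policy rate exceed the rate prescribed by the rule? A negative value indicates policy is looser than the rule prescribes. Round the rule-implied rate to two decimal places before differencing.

2.44 pp

i = 2.1 + 0.1 + 0.5 × (0.1 − 1.9) + 0.5 × (-1.8)
   = 2.1 + 0.1 − 0.9 − 0.9 = 0.40
Deviation = 2.84 − 0.40 = 2.44 pp.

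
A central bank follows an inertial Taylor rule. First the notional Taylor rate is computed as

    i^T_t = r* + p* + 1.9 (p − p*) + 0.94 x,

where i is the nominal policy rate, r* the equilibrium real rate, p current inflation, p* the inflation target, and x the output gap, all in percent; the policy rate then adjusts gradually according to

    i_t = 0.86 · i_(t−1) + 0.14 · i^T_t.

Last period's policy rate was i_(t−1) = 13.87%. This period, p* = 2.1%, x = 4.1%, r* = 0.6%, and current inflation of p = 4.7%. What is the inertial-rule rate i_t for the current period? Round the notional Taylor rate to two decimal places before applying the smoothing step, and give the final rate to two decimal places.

i^T_t = 0.6 + 2.1 + 1.9 × (4.7 − 2.1) + 0.94 × 4.1
   = 0.6 + 2.1 + 4.94 + 3.854 = 11.49
i_t = 0.86 × 13.87 + 0.14 × 11.49 = 11.9282 + 1.6086 = 13.54

13.54%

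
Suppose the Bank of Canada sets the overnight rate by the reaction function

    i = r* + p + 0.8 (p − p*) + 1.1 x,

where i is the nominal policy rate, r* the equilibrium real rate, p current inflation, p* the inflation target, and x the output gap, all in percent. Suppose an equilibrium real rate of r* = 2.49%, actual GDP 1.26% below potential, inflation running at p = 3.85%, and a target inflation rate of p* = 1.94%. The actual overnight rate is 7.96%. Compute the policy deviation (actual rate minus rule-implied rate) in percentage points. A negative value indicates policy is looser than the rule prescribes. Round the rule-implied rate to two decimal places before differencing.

Output 1.26% below potential → x = -1.26.
i = 2.49 + 3.85 + 0.8 × (3.85 − 1.94) + 1.1 × (-1.26)
   = 2.49 + 3.85 + 1.528 − 1.386 = 6.48
Deviation = 7.96 − 6.48 = 1.48 pp.

1.48 pp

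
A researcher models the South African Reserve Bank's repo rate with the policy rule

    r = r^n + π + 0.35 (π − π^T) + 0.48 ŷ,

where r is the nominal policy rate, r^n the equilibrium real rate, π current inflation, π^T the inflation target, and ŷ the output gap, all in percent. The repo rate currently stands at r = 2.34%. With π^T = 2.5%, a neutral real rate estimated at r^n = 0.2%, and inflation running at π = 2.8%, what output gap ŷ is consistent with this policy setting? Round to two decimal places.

-1.59%

0.48 ŷ = 2.34 − 0.2 − 2.8 − 0.35 × (2.8 − 2.5) = -0.765
ŷ = -0.765 / 0.48 = -1.59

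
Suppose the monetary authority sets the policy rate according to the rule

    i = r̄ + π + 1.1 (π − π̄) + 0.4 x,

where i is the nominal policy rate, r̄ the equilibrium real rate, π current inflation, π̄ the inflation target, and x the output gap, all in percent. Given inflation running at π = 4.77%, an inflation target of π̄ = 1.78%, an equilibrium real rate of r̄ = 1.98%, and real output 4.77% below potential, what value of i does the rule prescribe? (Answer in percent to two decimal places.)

Output 4.77% below potential → x = -4.77.
i = 1.98 + 4.77 + 1.1 × (4.77 − 1.78) + 0.4 × (-4.77)
   = 1.98 + 4.77 + 3.289 − 1.908 = 8.13

8.13%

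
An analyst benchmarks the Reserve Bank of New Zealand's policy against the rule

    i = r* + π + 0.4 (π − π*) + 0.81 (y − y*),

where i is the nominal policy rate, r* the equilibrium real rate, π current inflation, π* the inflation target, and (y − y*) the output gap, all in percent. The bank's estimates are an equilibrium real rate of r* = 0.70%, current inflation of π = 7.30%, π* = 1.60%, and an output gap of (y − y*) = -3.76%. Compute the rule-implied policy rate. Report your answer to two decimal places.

i = 0.70 + 7.30 + 0.4 × (7.30 − 1.60) + 0.81 × (-3.76)
   = 0.70 + 7.3 + 2.28 − 3.0456 = 7.23

7.23%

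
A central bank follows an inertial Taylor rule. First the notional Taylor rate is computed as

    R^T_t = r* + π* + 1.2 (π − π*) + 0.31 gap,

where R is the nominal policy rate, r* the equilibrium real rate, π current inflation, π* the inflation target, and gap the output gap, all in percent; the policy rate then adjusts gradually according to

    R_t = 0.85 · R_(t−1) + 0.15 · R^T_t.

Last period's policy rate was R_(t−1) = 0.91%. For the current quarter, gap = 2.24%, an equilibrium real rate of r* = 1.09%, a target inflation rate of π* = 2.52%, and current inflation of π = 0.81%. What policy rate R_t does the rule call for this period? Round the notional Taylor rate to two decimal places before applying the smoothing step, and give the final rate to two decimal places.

R^T_t = 1.09 + 2.52 + 1.2 × (0.81 − 2.52) + 0.31 × 2.24
   = 1.09 + 2.52 − 2.052 + 0.6944 = 2.25
R_t = 0.85 × 0.91 + 0.15 × 2.25 = 0.7735 + 0.3375 = 1.11

1.11%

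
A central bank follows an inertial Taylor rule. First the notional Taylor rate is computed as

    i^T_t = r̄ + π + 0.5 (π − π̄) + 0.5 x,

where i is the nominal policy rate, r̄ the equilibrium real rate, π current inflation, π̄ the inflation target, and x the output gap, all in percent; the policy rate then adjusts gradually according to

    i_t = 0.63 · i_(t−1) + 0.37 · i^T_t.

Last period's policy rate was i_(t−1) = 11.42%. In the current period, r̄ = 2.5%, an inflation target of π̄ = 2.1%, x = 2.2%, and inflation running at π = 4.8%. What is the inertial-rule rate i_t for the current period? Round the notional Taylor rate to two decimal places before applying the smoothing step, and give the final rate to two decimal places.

10.80%

i^T_t = 2.5 + 4.8 + 0.5 × (4.8 − 2.1) + 0.5 × 2.2
   = 2.5 + 4.8 + 1.35 + 1.1 = 9.75
i_t = 0.63 × 11.42 + 0.37 × 9.75 = 7.1946 + 3.6075 = 10.80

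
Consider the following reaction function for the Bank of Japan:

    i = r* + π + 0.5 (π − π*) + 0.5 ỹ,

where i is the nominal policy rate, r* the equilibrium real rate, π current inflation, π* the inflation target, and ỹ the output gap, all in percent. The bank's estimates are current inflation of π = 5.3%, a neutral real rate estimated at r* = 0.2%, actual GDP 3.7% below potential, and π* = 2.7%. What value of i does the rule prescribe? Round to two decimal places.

Output 3.7% below potential → ỹ = -3.7.
i = 0.2 + 5.3 + 0.5 × (5.3 − 2.7) + 0.5 × (-3.7)
   = 0.2 + 5.3 + 1.3 − 1.85 = 4.95

4.95%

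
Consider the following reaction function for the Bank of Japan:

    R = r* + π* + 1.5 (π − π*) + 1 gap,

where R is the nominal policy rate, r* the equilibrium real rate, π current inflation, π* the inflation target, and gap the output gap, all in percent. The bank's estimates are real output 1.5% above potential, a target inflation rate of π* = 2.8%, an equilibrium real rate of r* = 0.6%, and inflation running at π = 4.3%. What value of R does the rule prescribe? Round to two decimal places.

Output 1.5% above potential → gap = 1.5.
R = 0.6 + 2.8 + 1.5 × (4.3 − 2.8) + 1 × 1.5
   = 0.6 + 2.8 + 2.25 + 1.5 = 7.15

7.15%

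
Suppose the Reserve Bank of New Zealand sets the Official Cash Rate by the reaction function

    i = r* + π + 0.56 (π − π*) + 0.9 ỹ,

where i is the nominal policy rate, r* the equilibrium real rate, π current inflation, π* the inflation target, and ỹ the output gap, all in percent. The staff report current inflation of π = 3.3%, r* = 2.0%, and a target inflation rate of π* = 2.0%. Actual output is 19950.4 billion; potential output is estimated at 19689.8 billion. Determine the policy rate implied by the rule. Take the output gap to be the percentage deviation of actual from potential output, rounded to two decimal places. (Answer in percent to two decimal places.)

7.22%

Output gap = 100 × (19950.4 − 19689.8) / 19689.8 = 1.32%.
i = 2.00 + 3.30 + 0.56 × (3.30 − 2.00) + 0.9 × 1.32
   = 2.00 + 3.3 + 0.728 + 1.188 = 7.22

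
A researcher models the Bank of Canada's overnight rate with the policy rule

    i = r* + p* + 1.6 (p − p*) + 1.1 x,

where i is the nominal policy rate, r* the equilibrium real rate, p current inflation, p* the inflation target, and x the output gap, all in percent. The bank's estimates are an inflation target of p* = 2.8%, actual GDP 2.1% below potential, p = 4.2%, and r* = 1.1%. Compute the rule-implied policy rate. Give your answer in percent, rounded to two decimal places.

Output 2.1% below potential → x = -2.1.
i = 1.1 + 2.8 + 1.6 × (4.2 − 2.8) + 1.1 × (-2.1)
   = 1.1 + 2.8 + 2.24 − 2.31 = 3.83

3.83%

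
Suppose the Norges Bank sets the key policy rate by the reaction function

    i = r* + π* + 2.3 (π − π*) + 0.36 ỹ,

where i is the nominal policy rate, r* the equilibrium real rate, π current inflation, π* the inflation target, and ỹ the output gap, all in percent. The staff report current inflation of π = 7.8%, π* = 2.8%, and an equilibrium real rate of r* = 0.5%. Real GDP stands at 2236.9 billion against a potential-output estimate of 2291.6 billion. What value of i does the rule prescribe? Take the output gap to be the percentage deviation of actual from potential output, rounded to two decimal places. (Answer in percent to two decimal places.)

13.94%

Output gap = 100 × (2236.9 − 2291.6) / 2291.6 = -2.39%.
i = 0.50 + 2.80 + 2.3 × (7.80 − 2.80) + 0.36 × (-2.39)
   = 0.50 + 2.8 + 11.5 − 0.8604 = 13.94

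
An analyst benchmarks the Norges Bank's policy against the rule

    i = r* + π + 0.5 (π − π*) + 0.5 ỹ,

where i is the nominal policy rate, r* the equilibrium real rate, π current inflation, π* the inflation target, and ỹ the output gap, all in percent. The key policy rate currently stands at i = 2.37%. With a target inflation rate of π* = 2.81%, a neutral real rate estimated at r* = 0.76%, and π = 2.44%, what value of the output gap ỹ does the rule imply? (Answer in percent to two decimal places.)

0.5 ỹ = 2.37 − 0.76 − 2.44 − 0.5 × (2.44 − 2.81) = -0.645
ỹ = -0.645 / 0.5 = -1.29

-1.29%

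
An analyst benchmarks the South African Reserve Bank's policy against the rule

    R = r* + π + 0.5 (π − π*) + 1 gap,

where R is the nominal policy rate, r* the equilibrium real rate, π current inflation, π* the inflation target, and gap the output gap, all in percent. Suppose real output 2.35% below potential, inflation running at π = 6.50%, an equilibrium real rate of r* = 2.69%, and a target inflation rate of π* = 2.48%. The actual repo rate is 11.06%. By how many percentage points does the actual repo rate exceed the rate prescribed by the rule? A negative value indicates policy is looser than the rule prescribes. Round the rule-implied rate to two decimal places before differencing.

Output 2.35% below potential → gap = -2.35.
R = 2.69 + 6.50 + 0.5 × (6.50 − 2.48) + 1 × (-2.35)
   = 2.69 + 6.5 + 2.01 − 2.35 = 8.85
Deviation = 11.06 − 8.85 = 2.21 pp.

2.21 pp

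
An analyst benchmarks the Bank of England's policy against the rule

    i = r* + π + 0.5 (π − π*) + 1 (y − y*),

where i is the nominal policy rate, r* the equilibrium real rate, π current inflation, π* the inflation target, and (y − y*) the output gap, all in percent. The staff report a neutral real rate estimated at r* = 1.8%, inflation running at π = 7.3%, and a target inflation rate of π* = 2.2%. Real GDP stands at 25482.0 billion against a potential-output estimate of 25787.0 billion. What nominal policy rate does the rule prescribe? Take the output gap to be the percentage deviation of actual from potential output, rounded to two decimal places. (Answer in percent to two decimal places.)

Output gap = 100 × (25482.0 − 25787.0) / 25787.0 = -1.18%.
i = 1.80 + 7.30 + 0.5 × (7.30 − 2.20) + 1 × (-1.18)
   = 1.80 + 7.3 + 2.55 − 1.18 = 10.47

10.47%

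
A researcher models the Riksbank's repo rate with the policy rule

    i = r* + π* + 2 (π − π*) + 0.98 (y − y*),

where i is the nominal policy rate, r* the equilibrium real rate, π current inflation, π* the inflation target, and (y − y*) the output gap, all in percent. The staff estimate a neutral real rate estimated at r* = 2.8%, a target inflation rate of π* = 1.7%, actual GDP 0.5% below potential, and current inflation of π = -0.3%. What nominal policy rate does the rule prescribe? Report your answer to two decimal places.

Output 0.5% below potential → (y − y*) = -0.5.
i = 2.8 + 1.7 + 2 × (-0.3 − 1.7) + 0.98 × (-0.5)
   = 2.8 + 1.7 − 4 − 0.49 = 0.01

0.01%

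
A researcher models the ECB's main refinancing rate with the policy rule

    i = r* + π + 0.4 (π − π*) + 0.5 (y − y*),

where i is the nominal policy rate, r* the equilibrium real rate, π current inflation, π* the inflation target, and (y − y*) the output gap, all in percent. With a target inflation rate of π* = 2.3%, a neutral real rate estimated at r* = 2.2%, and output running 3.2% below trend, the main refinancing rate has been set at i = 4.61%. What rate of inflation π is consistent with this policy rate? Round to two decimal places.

Output 3.2% below potential → (y − y*) = -3.2.
Collecting π: i = r* + (1 + 0.4) π − 0.4 π* + 0.5 (y − y*)
1.4 π = 4.61 − 2.2 + 0.4 × 2.3 − 0.5 × (-3.2) = 4.93
π = 4.93 / 1.4 = 3.52

3.52%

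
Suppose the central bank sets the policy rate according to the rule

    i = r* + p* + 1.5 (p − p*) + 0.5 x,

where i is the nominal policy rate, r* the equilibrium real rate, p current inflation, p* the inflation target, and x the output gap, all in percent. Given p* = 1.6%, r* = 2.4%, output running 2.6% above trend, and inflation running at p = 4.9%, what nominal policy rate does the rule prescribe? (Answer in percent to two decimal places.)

10.25%

Output 2.6% above potential → x = 2.6.
i = 2.4 + 1.6 + 1.5 × (4.9 − 1.6) + 0.5 × 2.6
   = 2.4 + 1.6 + 4.95 + 1.3 = 10.25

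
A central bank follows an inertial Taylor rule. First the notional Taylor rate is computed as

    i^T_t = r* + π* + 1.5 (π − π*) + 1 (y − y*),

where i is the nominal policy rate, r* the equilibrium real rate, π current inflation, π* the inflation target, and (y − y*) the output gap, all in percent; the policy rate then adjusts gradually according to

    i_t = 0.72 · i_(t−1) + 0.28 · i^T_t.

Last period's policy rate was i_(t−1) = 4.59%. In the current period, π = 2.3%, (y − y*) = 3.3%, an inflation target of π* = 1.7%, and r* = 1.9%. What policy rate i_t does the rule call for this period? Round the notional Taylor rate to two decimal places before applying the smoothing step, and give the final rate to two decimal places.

5.49%

i^T_t = 1.9 + 1.7 + 1.5 × (2.3 − 1.7) + 1 × 3.3
   = 1.9 + 1.7 + 0.9 + 3.3 = 7.80
i_t = 0.72 × 4.59 + 0.28 × 7.80 = 3.3048 + 2.184 = 5.49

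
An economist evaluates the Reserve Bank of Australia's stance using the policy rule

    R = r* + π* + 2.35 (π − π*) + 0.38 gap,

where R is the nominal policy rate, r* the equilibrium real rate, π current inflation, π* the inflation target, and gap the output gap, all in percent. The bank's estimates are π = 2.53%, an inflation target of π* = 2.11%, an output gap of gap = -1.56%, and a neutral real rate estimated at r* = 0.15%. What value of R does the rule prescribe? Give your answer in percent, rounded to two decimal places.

R = 0.15 + 2.11 + 2.35 × (2.53 − 2.11) + 0.38 × (-1.56)
   = 0.15 + 2.11 + 0.987 − 0.5928 = 2.65

2.65%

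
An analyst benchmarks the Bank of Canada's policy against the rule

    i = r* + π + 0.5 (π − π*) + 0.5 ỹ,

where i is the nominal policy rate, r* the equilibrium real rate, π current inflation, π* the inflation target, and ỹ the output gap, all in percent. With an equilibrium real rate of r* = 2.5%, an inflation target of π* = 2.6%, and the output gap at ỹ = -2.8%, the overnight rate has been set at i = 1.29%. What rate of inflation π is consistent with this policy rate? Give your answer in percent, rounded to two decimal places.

0.99%

Collecting π: i = r* + (1 + 0.5) π − 0.5 π* + 0.5 ỹ
1.5 π = 1.29 − 2.5 + 0.5 × 2.6 − 0.5 × (-2.8) = 1.49
π = 1.49 / 1.5 = 0.99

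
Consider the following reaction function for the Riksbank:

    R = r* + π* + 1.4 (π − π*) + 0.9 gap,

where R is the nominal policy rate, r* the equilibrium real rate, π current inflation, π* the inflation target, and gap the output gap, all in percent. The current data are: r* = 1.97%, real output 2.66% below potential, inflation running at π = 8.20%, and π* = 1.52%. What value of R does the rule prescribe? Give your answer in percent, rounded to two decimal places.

10.45%

Output 2.66% below potential → gap = -2.66.
R = 1.97 + 1.52 + 1.4 × (8.20 − 1.52) + 0.9 × (-2.66)
   = 1.97 + 1.52 + 9.352 − 2.394 = 10.45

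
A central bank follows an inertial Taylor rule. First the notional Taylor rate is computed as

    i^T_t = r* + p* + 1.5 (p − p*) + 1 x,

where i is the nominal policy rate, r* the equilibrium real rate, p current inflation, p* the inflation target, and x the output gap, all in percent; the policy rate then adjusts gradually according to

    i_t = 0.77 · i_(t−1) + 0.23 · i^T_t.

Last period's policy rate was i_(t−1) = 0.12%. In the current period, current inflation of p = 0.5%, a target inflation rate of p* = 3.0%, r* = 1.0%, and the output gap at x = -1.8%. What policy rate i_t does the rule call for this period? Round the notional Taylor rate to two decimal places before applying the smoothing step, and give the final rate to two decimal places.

-0.26%

i^T_t = 1.0 + 3.0 + 1.5 × (0.5 − 3.0) + 1 × (-1.8)
   = 1.0 + 3 − 3.75 − 1.8 = -1.55
i_t = 0.77 × 0.12 + 0.23 × (-1.55) = 0.0924 − 0.3565 = -0.26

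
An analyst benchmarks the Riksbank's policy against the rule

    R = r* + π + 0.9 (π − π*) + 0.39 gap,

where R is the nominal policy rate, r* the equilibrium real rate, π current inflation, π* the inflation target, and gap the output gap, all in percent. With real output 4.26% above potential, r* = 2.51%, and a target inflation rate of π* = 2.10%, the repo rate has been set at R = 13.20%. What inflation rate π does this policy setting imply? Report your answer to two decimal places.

Output 4.26% above potential → gap = 4.26.
Collecting π: R = r* + (1 + 0.9) π − 0.9 π* + 0.39 gap
1.9 π = 13.20 − 2.51 + 0.9 × 2.10 − 0.39 × 4.26 = 10.9186
π = 10.9186 / 1.9 = 5.75

5.75%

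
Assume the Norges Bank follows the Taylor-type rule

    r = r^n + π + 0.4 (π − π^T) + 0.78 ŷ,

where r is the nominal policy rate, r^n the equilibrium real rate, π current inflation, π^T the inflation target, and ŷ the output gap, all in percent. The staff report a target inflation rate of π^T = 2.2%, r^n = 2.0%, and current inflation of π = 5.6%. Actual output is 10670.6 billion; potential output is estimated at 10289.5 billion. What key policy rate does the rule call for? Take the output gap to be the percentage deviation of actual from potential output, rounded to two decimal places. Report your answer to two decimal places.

Output gap = 100 × (10670.6 − 10289.5) / 10289.5 = 3.70%.
r = 2.00 + 5.60 + 0.4 × (5.60 − 2.20) + 0.78 × 3.70
   = 2.00 + 5.6 + 1.36 + 2.886 = 11.85

11.85%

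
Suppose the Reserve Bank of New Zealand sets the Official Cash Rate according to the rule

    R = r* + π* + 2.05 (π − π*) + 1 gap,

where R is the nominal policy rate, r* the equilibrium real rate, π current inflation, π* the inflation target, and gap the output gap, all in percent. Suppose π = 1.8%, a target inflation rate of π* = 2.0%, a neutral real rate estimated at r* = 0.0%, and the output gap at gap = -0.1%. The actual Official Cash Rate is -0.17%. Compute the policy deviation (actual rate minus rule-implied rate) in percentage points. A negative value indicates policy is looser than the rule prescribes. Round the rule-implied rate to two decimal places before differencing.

-1.66 pp

R = 0.0 + 2.0 + 2.05 × (1.8 − 2.0) + 1 × (-0.1)
   = 0.0 + 2 − 0.41 − 0.1 = 1.49
Deviation = -0.17 − 1.49 = -1.66 pp.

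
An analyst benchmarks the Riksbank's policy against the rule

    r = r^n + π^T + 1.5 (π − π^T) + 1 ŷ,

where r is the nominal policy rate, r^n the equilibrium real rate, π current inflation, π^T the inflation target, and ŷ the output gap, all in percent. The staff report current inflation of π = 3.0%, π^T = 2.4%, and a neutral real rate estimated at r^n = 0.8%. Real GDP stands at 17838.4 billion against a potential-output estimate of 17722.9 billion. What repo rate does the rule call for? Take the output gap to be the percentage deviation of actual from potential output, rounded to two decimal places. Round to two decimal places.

Output gap = 100 × (17838.4 − 17722.9) / 17722.9 = 0.65%.
r = 0.80 + 2.40 + 1.5 × (3.00 − 2.40) + 1 × 0.65
   = 0.80 + 2.4 + 0.9 + 0.65 = 4.75

4.75%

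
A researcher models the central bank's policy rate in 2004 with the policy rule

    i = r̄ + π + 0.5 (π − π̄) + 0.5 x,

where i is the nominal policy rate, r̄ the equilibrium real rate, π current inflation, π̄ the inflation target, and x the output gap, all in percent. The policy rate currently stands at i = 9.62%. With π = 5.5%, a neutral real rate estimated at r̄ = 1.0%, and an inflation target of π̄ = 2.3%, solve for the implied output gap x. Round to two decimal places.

3.04%

0.5 x = 9.62 − 1.0 − 5.5 − 0.5 × (5.5 − 2.3) = 1.52
x = 1.52 / 0.5 = 3.04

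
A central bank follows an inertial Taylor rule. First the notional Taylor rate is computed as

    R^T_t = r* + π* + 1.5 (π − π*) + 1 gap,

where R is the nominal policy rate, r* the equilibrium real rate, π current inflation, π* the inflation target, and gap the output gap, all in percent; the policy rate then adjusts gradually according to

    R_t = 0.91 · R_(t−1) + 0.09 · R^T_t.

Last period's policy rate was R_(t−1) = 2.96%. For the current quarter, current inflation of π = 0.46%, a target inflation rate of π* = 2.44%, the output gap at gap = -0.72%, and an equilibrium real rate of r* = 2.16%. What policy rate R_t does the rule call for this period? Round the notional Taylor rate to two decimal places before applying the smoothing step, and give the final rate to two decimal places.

2.78%

R^T_t = 2.16 + 2.44 + 1.5 × (0.46 − 2.44) + 1 × (-0.72)
   = 2.16 + 2.44 − 2.97 − 0.72 = 0.91
R_t = 0.91 × 2.96 + 0.09 × 0.91 = 2.6936 + 0.0819 = 2.78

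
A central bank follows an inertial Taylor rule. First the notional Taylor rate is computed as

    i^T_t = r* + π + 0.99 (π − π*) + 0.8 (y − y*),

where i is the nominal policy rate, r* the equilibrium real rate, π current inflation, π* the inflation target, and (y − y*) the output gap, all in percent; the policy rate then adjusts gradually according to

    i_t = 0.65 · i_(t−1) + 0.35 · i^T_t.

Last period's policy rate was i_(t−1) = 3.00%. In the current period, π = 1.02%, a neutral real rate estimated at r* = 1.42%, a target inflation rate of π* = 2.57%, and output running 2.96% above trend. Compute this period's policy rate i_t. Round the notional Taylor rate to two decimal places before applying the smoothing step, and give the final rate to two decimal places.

Output 2.96% above potential → (y − y*) = 2.96.
i^T_t = 1.42 + 1.02 + 0.99 × (1.02 − 2.57) + 0.8 × 2.96
   = 1.42 + 1.02 − 1.5345 + 2.368 = 3.27
i_t = 0.65 × 3.00 + 0.35 × 3.27 = 1.95 + 1.1445 = 3.09

3.09%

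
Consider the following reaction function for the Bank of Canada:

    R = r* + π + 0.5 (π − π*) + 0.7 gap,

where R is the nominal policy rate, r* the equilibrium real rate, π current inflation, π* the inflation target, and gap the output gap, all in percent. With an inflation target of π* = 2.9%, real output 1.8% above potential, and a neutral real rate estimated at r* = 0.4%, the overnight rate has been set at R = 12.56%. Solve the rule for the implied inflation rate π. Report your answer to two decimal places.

8.23%

Output 1.8% above potential → gap = 1.8.
Collecting π: R = r* + (1 + 0.5) π − 0.5 π* + 0.7 gap
1.5 π = 12.56 − 0.4 + 0.5 × 2.9 − 0.7 × 1.8 = 12.35
π = 12.35 / 1.5 = 8.23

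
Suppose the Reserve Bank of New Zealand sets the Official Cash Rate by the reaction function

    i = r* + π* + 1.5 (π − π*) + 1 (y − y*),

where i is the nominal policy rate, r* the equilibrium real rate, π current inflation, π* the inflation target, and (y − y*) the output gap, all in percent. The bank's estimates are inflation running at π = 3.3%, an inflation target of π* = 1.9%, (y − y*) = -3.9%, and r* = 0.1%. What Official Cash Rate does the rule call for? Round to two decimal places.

i = 0.1 + 1.9 + 1.5 × (3.3 − 1.9) + 1 × (-3.9)
   = 0.1 + 1.9 + 2.1 − 3.9 = 0.20

0.20%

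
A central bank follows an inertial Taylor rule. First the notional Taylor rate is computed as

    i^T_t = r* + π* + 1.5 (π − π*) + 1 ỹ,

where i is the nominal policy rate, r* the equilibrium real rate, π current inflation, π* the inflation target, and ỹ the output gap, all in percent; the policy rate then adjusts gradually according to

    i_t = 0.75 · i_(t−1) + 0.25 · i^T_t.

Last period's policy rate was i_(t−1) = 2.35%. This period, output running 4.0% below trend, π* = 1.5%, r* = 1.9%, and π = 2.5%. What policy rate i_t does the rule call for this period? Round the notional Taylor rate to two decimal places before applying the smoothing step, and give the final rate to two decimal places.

1.99%

Output 4.0% below potential → ỹ = -4.0.
i^T_t = 1.9 + 1.5 + 1.5 × (2.5 − 1.5) + 1 × (-4.0)
   = 1.9 + 1.5 + 1.5 − 4 = 0.90
i_t = 0.75 × 2.35 + 0.25 × 0.90 = 1.7625 + 0.225 = 1.99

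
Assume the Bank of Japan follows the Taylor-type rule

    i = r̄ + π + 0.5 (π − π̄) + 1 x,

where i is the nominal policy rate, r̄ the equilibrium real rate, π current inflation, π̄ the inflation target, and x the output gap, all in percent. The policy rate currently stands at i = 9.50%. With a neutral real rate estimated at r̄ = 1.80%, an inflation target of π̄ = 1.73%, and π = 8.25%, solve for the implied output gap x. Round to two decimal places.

1 x = 9.50 − 1.80 − 8.25 − 0.5 × (8.25 − 1.73) = -3.81
x = -3.81 / 1 = -3.81

-3.81%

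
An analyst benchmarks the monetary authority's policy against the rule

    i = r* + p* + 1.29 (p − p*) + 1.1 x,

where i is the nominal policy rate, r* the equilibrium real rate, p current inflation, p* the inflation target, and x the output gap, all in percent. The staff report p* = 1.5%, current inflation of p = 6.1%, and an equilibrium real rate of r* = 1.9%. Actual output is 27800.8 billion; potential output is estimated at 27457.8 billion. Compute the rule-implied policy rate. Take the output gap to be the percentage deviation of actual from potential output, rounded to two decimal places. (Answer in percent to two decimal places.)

10.71%

Output gap = 100 × (27800.8 − 27457.8) / 27457.8 = 1.25%.
i = 1.90 + 1.50 + 1.29 × (6.10 − 1.50) + 1.1 × 1.25
   = 1.90 + 1.5 + 5.934 + 1.375 = 10.71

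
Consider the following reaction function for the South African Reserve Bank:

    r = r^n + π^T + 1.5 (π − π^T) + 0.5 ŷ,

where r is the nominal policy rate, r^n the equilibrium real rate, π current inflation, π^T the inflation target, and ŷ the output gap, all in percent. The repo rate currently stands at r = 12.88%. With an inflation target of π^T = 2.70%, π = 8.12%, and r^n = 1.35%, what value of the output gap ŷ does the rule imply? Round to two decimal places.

1.40%

0.5 ŷ = 12.88 − 1.35 − 2.70 − 1.5 × (8.12 − 2.70) = 0.7
ŷ = 0.7 / 0.5 = 1.40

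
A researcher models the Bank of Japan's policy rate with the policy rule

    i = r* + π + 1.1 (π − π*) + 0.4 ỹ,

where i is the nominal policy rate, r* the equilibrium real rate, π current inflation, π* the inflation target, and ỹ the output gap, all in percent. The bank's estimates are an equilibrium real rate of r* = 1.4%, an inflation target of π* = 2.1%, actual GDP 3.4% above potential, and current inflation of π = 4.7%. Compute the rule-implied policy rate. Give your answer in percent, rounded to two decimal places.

Output 3.4% above potential → ỹ = 3.4.
i = 1.4 + 4.7 + 1.1 × (4.7 − 2.1) + 0.4 × 3.4
   = 1.4 + 4.7 + 2.86 + 1.36 = 10.32

10.32%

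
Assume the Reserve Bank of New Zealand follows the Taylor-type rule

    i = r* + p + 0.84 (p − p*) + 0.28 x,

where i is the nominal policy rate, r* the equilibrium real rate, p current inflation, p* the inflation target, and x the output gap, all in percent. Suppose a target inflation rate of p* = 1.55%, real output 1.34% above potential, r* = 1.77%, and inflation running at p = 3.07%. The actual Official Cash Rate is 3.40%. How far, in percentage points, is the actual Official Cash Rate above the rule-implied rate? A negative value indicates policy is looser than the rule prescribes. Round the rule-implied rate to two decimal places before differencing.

Output 1.34% above potential → x = 1.34.
i = 1.77 + 3.07 + 0.84 × (3.07 − 1.55) + 0.28 × 1.34
   = 1.77 + 3.07 + 1.2768 + 0.3752 = 6.49
Deviation = 3.40 − 6.49 = -3.09 pp.

-3.09 pp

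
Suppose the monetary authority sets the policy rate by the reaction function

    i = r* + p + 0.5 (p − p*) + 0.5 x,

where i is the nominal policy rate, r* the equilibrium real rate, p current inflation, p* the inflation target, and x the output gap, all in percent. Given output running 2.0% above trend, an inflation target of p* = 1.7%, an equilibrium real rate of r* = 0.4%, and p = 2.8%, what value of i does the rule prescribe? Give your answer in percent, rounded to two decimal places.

4.75%

Output 2.0% above potential → x = 2.0.
i = 0.4 + 2.8 + 0.5 × (2.8 − 1.7) + 0.5 × 2.0
   = 0.4 + 2.8 + 0.55 + 1 = 4.75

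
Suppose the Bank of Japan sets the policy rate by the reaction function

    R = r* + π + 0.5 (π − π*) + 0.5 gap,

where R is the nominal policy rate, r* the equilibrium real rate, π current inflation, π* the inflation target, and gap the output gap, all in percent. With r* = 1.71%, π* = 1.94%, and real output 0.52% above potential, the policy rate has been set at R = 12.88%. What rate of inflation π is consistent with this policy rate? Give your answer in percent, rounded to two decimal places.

Output 0.52% above potential → gap = 0.52.
Collecting π: R = r* + (1 + 0.5) π − 0.5 π* + 0.5 gap
1.5 π = 12.88 − 1.71 + 0.5 × 1.94 − 0.5 × 0.52 = 11.88
π = 11.88 / 1.5 = 7.92

7.92%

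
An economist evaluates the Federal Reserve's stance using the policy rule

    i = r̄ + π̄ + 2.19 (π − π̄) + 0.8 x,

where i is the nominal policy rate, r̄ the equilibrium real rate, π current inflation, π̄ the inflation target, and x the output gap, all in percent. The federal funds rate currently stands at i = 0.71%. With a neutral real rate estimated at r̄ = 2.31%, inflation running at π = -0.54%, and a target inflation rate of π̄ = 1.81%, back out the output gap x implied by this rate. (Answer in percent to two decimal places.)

0.8 x = 0.71 − 2.31 − 1.81 − 2.19 × ((-0.54) − 1.81) = 1.7365
x = 1.7365 / 0.8 = 2.17

2.17%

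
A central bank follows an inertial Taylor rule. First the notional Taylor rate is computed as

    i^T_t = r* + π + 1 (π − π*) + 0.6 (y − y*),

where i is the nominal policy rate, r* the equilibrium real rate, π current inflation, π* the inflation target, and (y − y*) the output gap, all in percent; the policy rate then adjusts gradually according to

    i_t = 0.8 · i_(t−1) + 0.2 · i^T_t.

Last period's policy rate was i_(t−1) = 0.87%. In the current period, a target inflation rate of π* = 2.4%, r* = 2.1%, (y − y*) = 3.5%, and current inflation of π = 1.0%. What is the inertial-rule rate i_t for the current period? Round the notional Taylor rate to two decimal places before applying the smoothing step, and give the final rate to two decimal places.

1.46%

i^T_t = 2.1 + 1.0 + 1 × (1.0 − 2.4) + 0.6 × 3.5
   = 2.1 + 1 − 1.4 + 2.1 = 3.80
i_t = 0.8 × 0.87 + 0.2 × 3.80 = 0.696 + 0.76 = 1.46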